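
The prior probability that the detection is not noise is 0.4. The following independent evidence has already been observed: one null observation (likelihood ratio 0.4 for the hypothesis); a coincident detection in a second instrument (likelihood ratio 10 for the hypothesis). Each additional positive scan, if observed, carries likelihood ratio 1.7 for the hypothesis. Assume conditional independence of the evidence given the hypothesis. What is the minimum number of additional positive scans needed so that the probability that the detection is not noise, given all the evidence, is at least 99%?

Prior odds = 0.4/0.6 = 2/3.
Combined Bayes factor of the evidence already in hand = 0.4 × 10 = 4.
Odds after that evidence = (2/3) × 4 = 8/3.
Target odds = 0.99/0.01 = 99.
Need 1.7ⁿ ≥ 99 ÷ (8/3) = 37.125.
1.7⁶ = 24137569/1000000 falls short of 37.125 but 1.7⁷ = 410338673/10000000 reaches it, so n = 7.

7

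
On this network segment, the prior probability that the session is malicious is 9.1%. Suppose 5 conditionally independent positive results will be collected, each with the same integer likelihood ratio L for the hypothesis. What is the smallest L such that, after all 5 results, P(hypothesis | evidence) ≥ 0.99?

Prior odds = 0.091/0.909 = 91/909.
Target odds = 0.99/0.01 = 99.
Need L⁵ ≥ 99 ÷ (91/909) = 89991/91.
3⁵ = 243 < 89991/91 ≤ 1024 = 4⁵, so L = 4.

4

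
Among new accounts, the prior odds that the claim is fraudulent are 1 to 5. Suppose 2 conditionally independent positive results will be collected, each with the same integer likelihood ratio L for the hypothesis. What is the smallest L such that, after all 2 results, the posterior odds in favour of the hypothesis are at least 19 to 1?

Prior odds = 0.2.
Target odds = 19.
Need L² ≥ 19 ÷ 0.2 = 95.
9² = 81 < 95 ≤ 100 = 10², so L = 10.

10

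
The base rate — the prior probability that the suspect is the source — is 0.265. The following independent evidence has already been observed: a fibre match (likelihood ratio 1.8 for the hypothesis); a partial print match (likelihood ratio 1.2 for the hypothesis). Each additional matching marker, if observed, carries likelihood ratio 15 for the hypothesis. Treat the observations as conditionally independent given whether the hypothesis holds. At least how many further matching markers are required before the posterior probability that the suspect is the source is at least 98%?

2

Prior odds = 0.265/0.735 = 53/147.
Combined Bayes factor of the evidence already in hand = 1.8 × 1.2 = 2.16.
Odds after that evidence = (53/147) × 2.16 = 954/1225.
Target odds = 0.98/0.02 = 49.
Need 15ⁿ ≥ 49 ÷ (954/1225) = 60025/954.
15¹ = 15 falls short of 60025/954 but 15² = 225 reaches it, so n = 2.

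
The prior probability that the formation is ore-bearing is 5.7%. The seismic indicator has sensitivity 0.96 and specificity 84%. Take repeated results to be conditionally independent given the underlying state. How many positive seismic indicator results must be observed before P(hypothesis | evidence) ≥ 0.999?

Prior odds = 0.057/0.943 = 57/943.
False-positive rate = 1 − 0.84 = 0.16; likelihood ratio of a positive = 0.96/0.16 = 6.
Target odds: 0.999 ÷ 0.001 = 999.
Require 6ⁿ ≥ 999 ÷ (57/943) = 314019/19.
6⁵ = 7776 falls short of 314019/19 but 6⁶ = 46656 reaches it, so n = 6.

6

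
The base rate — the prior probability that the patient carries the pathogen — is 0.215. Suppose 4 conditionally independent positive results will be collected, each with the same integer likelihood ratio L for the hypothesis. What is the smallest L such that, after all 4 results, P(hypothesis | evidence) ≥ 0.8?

2

Prior odds = 0.215/0.785 = 43/157.
Target odds = 0.8/0.2 = 4.
Need L⁴ ≥ 4 ÷ (43/157) = 628/43.
1⁴ = 1 < 628/43 ≤ 16 = 2⁴, so L = 2.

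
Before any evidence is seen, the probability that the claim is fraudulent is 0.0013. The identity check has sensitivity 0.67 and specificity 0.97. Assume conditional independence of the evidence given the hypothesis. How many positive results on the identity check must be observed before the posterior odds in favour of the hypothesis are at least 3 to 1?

3

Prior odds: 0.0013 ÷ 0.9987 = 13/9987.
False-positive rate = 1 − 0.97 = 0.03; likelihood ratio of a positive = 0.67/0.03 = 67/3.
Target odds = 3.
Need (13/9987) × (67/3)ⁿ ≥ 3, i.e. (67/3)ⁿ ≥ 29961/13.
(67/3)² = 4489/9 falls short of 29961/13 but (67/3)³ = 300763/27 reaches it, so n = 3.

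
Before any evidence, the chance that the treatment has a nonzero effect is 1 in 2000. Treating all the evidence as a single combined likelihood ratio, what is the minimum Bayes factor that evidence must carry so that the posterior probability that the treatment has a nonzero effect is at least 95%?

Prior odds = 0.0005/0.9995 = 1/1999.
Target odds = 0.95/0.05 = 19.
Required Bayes factor = 19 ÷ (1/1999) = 37981.

37981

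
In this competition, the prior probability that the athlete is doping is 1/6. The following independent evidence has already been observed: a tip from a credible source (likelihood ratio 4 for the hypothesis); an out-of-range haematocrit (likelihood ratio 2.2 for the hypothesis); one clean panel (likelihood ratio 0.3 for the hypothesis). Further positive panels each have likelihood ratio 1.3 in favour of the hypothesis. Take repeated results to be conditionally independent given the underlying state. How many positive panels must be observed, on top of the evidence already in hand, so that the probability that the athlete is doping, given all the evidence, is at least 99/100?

20

Prior odds = (1/6)/(5/6) = 0.2.
Combined Bayes factor of the evidence already in hand = 4 × 2.2 × 0.3 = 2.64.
Odds after that evidence = 0.2 × 2.64 = 0.528.
Target odds = 0.99/0.01 = 99.
Need 1.3ⁿ ≥ 99 ÷ 0.528 = 187.5.
1.3¹⁹ ≈146.192 falls short of 187.5 but 1.3²⁰ ≈190.05 reaches it, so n = 20.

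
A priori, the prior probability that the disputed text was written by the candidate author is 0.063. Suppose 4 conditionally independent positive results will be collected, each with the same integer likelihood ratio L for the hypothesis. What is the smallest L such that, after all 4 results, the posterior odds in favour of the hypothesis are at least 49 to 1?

Prior odds = 0.063/0.937 = 63/937.
Target odds = 49.
Need L⁴ ≥ 49 ÷ (63/937) = 6559/9.
5⁴ = 625 < 6559/9 ≤ 1296 = 6⁴, so L = 6.

6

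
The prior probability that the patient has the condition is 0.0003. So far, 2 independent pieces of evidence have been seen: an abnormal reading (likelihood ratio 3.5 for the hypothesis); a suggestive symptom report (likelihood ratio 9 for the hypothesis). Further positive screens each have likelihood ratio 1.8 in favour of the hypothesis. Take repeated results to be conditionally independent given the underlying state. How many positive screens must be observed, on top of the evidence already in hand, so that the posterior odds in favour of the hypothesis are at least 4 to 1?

Prior odds = 0.0003/0.9997 = 3/9997.
Combined Bayes factor of the evidence already in hand = 3.5 × 9 = 31.5.
Odds after that evidence = (3/9997) × 31.5 = 189/19994.
Target odds = 4.
Need 1.8ⁿ ≥ 4 ÷ (189/19994) = 79976/189.
1.8¹⁰ ≈357.047 falls short of 79976/189 but 1.8¹¹ ≈642.684 reaches it, so n = 11.

11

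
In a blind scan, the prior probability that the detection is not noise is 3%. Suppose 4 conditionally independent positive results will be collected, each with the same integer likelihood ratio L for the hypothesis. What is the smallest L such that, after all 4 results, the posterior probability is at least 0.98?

Prior odds = 0.03/0.97 = 3/97.
Target odds = 0.98/0.02 = 49.
Need L⁴ ≥ 49 ÷ (3/97) = 4753/3.
6⁴ = 1296 < 4753/3 ≤ 2401 = 7⁴, so L = 7.

7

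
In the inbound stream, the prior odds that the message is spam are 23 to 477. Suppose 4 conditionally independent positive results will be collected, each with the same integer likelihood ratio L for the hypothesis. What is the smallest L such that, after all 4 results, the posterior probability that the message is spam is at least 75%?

3

Prior odds = 23/477.
Target odds = 0.75/0.25 = 3.
Need L⁴ ≥ 3 ÷ (23/477) = 1431/23.
2⁴ = 16 < 1431/23 ≤ 81 = 3⁴, so L = 3.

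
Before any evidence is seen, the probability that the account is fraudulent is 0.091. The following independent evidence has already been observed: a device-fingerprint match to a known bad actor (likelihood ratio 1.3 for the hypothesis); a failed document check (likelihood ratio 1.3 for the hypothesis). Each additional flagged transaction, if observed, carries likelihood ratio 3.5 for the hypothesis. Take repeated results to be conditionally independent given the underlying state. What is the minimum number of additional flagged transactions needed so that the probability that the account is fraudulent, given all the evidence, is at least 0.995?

6

Prior odds = 0.091/0.909 = 91/909.
Combined Bayes factor of the evidence already in hand = 1.3 × 1.3 = 1.69.
Odds after that evidence = (91/909) × 1.69 = 15379/90900.
Target odds = 0.995/0.005 = 199.
Need 3.5ⁿ ≥ 199 ÷ (15379/90900) = 18089100/15379.
3.5⁵ = 525.21875 falls short of 18089100/15379 but 3.5⁶ = 1838.265625 reaches it, so n = 6.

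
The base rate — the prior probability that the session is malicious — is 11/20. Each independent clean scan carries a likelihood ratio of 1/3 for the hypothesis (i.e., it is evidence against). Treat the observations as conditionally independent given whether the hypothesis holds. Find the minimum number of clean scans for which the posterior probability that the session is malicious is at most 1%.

5

Prior odds: 0.55 ÷ 0.45 = 11/9.
Likelihood ratio per clean scan = 1/3.
Target posterior odds = 0.01/0.99 = 1/99.
Need (11/9) × (1/3)ⁿ ≤ 1/99, i.e. (1/3)ⁿ ≤ 1/121.
(1/3)⁴ = 1/81 is still above 1/121 but (1/3)⁵ = 1/243 is at or below it, so n = 5.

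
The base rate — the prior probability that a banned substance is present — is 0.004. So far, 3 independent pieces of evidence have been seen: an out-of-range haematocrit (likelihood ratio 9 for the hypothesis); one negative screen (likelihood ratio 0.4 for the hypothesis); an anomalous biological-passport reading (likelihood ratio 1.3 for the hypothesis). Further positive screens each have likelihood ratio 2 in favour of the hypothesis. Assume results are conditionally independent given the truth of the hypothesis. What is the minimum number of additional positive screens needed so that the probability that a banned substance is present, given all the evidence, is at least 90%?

Prior odds = 0.004/0.996 = 1/249.
Combined Bayes factor of the evidence already in hand = 9 × 0.4 × 1.3 = 4.68.
Odds after that evidence = (1/249) × 4.68 = 39/2075.
Target odds = 0.9/0.1 = 9.
Need 2ⁿ ≥ 9 ÷ (39/2075) = 6225/13.
2⁸ = 256 falls short of 6225/13 but 2⁹ = 512 reaches it, so n = 9.

9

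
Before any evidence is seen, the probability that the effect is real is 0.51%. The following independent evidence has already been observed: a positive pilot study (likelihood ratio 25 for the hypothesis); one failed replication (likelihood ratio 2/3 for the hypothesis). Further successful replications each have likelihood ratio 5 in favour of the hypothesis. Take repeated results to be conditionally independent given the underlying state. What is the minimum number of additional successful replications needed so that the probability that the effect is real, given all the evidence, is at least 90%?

3

Prior odds = 0.0051/0.9949 = 51/9949.
Combined Bayes factor of the evidence already in hand = 25 × (2/3) = 50/3.
Odds after that evidence = (51/9949) × 50/3 = 850/9949.
Target odds = 0.9/0.1 = 9.
Need 5ⁿ ≥ 9 ÷ (850/9949) = 89541/850.
5² = 25 falls short of 89541/850 but 5³ = 125 reaches it, so n = 3.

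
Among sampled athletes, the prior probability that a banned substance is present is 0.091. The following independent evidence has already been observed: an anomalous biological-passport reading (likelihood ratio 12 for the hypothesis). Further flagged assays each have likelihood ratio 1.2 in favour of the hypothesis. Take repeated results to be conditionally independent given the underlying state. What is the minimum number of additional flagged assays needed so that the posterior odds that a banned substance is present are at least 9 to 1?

12

Prior odds = 0.091/0.909 = 91/909.
Bayes factor of the evidence already in hand = 12.
Odds after that evidence = (91/909) × 12 = 364/303.
Target odds = 9.
Need 1.2ⁿ ≥ 9 ÷ (364/303) = 2727/364.
1.2¹¹ = 362797056/48828125 falls short of 2727/364 but 1.2¹² ≈8.9161 reaches it, so n = 12.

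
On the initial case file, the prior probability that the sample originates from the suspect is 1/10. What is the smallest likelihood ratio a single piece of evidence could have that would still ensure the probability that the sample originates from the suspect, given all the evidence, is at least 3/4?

27

Prior odds = 0.1/0.9 = 1/9.
Target odds = 0.75/0.25 = 3.
Required Bayes factor = 3 ÷ (1/9) = 27.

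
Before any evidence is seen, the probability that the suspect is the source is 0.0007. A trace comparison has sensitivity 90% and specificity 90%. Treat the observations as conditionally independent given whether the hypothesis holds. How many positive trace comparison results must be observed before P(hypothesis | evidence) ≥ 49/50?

Prior odds = 0.0007/0.9993 = 7/9993.
False-positive rate = 1 − 0.9 = 0.1; likelihood ratio of a positive = 0.9/0.1 = 9.
Target odds: 0.98 ÷ 0.02 = 49.
Require 9ⁿ ≥ 49 ÷ (7/9993) = 69951.
9⁵ = 59049 falls short of 69951 but 9⁶ = 531441 reaches it, so n = 6.

6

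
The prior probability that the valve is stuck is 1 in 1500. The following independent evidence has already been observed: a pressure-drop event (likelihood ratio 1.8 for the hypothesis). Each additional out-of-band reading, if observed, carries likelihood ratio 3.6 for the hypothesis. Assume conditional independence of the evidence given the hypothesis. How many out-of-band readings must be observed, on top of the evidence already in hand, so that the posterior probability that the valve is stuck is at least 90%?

Prior odds = (1/1500)/(1499/1500) = 1/1499.
Bayes factor of the evidence already in hand = 1.8.
Odds after that evidence = (1/1499) × 1.8 = 9/7495.
Target odds = 0.9/0.1 = 9.
Need 3.6ⁿ ≥ 9 ÷ (9/7495) = 7495.
3.6⁶ = 34012224/15625 falls short of 7495 but 3.6⁷ = 612220032/78125 reaches it, so n = 7.

7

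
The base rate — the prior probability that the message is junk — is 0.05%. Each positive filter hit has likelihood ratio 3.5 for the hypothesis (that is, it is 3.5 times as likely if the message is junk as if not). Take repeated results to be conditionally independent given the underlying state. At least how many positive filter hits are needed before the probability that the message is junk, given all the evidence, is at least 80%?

Prior odds: 0.0005 ÷ 0.9995 = 1/1999.
Likelihood ratio per positive filter hit = 3.5.
Target posterior odds = 0.8/0.2 = 4.
Need (1/1999) × 3.5ⁿ ≥ 4, i.e. 3.5ⁿ ≥ 7996.
3.5⁷ = 823543/128 falls short of 7996 but 3.5⁸ = 5764801/256 reaches it, so n = 8.

8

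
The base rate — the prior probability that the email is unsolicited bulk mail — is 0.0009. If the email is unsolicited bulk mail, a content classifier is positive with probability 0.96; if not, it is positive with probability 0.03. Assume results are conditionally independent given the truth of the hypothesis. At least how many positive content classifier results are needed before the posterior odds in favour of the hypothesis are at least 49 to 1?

4

Prior odds: 0.0009 ÷ 0.9991 = 9/9991.
Likelihood ratio of a positive = 0.96/0.03 = 32.
Target odds = 49.
Require 32ⁿ ≥ 49 ÷ (9/9991) = 489559/9.
32³ = 32768 falls short of 489559/9 but 32⁴ = 1048576 reaches it, so n = 4.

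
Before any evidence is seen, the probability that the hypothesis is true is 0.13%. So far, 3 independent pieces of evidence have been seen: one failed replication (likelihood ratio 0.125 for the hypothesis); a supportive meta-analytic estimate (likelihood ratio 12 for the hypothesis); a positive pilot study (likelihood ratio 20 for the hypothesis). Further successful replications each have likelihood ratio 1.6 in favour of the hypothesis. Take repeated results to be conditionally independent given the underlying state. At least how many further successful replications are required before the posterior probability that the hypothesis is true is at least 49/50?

Prior odds = 0.0013/0.9987 = 13/9987.
Combined Bayes factor of the evidence already in hand = 0.125 × 12 × 20 = 30.
Odds after that evidence = (13/9987) × 30 = 130/3329.
Target odds = 0.98/0.02 = 49.
Need 1.6ⁿ ≥ 49 ÷ (130/3329) = 163121/130.
1.6¹⁵ ≈1152.92 falls short of 163121/130 but 1.6¹⁶ ≈1844.67 reaches it, so n = 16.

16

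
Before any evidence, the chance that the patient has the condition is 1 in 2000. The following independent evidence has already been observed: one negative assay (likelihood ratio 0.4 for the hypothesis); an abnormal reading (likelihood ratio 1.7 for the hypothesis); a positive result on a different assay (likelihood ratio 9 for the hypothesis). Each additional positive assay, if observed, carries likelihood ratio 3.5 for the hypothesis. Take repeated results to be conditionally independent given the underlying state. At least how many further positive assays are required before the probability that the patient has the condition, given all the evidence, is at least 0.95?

Prior odds = 0.0005/0.9995 = 1/1999.
Combined Bayes factor of the evidence already in hand = 0.4 × 1.7 × 9 = 6.12.
Odds after that evidence = (1/1999) × 6.12 = 153/49975.
Target odds = 0.95/0.05 = 19.
Need 3.5ⁿ ≥ 19 ÷ (153/49975) = 949525/153.
3.5⁶ = 1838.265625 falls short of 949525/153 but 3.5⁷ = 823543/128 reaches it, so n = 7.

7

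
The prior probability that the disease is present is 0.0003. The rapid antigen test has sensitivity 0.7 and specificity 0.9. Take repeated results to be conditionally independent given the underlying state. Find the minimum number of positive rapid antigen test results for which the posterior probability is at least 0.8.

5

Prior odds = 0.0003/0.9997 = 3/9997.
False-positive rate = 1 − 0.9 = 0.1; likelihood ratio of a positive = 0.7/0.1 = 7.
Target posterior odds = 0.8/0.2 = 4.
Require 7ⁿ ≥ 4 ÷ (3/9997) = 39988/3.
7⁴ = 2401 falls short of 39988/3 but 7⁵ = 16807 reaches it, so n = 5.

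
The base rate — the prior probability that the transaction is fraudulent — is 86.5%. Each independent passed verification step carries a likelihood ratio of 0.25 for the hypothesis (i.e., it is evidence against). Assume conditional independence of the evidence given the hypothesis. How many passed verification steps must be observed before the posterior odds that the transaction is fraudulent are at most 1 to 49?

Prior odds = 0.865/0.135 = 173/27.
Likelihood ratio per passed verification step = 0.25.
Target odds = 1/49.
Require 0.25ⁿ ≤ 1/49 ÷ (173/27) = 27/8477.
0.25⁴ = 0.00390625 is still above 27/8477 but 0.25⁵ = 1/1024 is at or below it, so n = 5.

5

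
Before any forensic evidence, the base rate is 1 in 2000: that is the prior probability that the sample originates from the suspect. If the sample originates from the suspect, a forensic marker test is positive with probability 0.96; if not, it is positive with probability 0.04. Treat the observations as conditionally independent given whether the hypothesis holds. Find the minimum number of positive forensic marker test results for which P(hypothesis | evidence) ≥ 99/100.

Prior odds: 0.0005 ÷ 0.9995 = 1/1999.
Likelihood ratio of a positive = 0.96/0.04 = 24.
Target posterior odds = 0.99/0.01 = 99.
Require 24ⁿ ≥ 99 ÷ (1/1999) = 197901.
24³ = 13824 falls short of 197901 but 24⁴ = 331776 reaches it, so n = 4.

4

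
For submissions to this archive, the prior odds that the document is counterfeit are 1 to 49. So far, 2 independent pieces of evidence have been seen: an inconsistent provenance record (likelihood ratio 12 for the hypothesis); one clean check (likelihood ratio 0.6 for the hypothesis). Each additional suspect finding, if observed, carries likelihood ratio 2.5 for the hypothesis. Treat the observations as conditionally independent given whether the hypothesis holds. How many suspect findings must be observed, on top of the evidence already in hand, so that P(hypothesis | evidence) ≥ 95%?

6

Prior odds = 1/49.
Combined Bayes factor of the evidence already in hand = 12 × 0.6 = 7.2.
Odds after that evidence = (1/49) × 7.2 = 36/245.
Target odds = 0.95/0.05 = 19.
Need 2.5ⁿ ≥ 19 ÷ (36/245) = 4655/36.
2.5⁵ = 97.65625 falls short of 4655/36 but 2.5⁶ = 244.140625 reaches it, so n = 6.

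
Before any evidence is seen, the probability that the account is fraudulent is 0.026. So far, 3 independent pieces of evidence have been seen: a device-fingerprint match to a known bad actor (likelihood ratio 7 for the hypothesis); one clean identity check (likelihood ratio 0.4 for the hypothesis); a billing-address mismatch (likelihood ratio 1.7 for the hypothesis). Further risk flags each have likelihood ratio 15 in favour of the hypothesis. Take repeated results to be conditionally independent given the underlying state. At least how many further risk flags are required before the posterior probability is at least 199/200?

3

Prior odds = 0.026/0.974 = 13/487.
Combined Bayes factor of the evidence already in hand = 7 × 0.4 × 1.7 = 4.76.
Odds after that evidence = (13/487) × 4.76 = 1547/12175.
Target odds = 0.995/0.005 = 199.
Need 15ⁿ ≥ 199 ÷ (1547/12175) = 2422825/1547.
15² = 225 falls short of 2422825/1547 but 15³ = 3375 reaches it, so n = 3.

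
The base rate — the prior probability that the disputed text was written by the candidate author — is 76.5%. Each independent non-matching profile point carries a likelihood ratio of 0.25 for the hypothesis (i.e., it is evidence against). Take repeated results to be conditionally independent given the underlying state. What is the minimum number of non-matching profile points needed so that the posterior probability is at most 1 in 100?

Prior odds: 0.765 ÷ 0.235 = 153/47.
Likelihood ratio per non-matching profile point = 0.25.
Target posterior odds = 0.01/0.99 = 1/99.
Require 0.25ⁿ ≤ 1/99 ÷ (153/47) = 47/15147.
0.25⁴ = 0.00390625 is still above 47/15147 but 0.25⁵ = 1/1024 is at or below it, so n = 5.

5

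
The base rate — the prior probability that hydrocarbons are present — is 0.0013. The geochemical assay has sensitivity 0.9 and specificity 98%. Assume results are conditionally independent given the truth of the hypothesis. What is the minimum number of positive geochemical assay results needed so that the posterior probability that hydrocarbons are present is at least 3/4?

Prior odds = 0.0013/0.9987 = 13/9987.
False-positive rate = 1 − 0.98 = 0.02; likelihood ratio of a positive = 0.9/0.02 = 45.
Target posterior odds = 0.75/0.25 = 3.
Need (13/9987) × 45ⁿ ≥ 3, i.e. 45ⁿ ≥ 29961/13.
45² = 2025 falls short of 29961/13 but 45³ = 91125 reaches it, so n = 3.

3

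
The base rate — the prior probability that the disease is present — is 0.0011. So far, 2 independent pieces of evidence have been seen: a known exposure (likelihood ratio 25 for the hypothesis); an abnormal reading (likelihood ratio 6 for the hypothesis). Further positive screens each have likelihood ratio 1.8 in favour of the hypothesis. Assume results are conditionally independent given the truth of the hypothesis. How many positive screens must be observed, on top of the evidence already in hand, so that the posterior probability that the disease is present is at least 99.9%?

Prior odds = 0.0011/0.9989 = 11/9989.
Combined Bayes factor of the evidence already in hand = 25 × 6 = 150.
Odds after that evidence = (11/9989) × 150 = 1650/9989.
Target odds = 0.999/0.001 = 999.
Need 1.8ⁿ ≥ 999 ÷ (1650/9989) = 3326337/550.
1.8¹⁴ ≈3748.13 falls short of 3326337/550 but 1.8¹⁵ ≈6746.64 reaches it, so n = 15.

15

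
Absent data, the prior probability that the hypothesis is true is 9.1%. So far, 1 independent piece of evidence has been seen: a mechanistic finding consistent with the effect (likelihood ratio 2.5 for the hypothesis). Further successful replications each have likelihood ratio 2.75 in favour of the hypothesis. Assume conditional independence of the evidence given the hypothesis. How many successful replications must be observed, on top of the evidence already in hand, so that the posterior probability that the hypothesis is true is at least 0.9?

Prior odds = 0.091/0.909 = 91/909.
Bayes factor of the evidence already in hand = 2.5.
Odds after that evidence = (91/909) × 2.5 = 455/1818.
Target odds = 0.9/0.1 = 9.
Need 2.75ⁿ ≥ 9 ÷ (455/1818) = 16362/455.
2.75³ = 20.796875 falls short of 16362/455 but 2.75⁴ = 57.19140625 reaches it, so n = 4.

4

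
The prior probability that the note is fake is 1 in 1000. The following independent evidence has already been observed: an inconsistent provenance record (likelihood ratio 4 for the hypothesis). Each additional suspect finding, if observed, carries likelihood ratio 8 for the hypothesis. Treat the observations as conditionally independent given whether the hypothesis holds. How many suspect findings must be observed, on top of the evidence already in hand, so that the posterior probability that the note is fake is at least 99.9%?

Prior odds = 0.001/0.999 = 1/999.
Bayes factor of the evidence already in hand = 4.
Odds after that evidence = (1/999) × 4 = 4/999.
Target odds = 0.999/0.001 = 999.
Need 8ⁿ ≥ 999 ÷ (4/999) = 249500.25.
8⁵ = 32768 falls short of 249500.25 but 8⁶ = 262144 reaches it, so n = 6.

6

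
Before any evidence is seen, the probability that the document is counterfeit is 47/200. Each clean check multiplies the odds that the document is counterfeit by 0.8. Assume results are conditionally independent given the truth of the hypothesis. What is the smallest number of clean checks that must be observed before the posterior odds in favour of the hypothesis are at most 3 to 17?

Prior odds = 0.235/0.765 = 47/153.
Likelihood ratio per clean check = 0.8.
Target odds = 3/17.
Require 0.8ⁿ ≤ 3/17 ÷ (47/153) = 27/47.
0.8² = 0.64 is still above 27/47 but 0.8³ = 0.512 is at or below it, so n = 3.

3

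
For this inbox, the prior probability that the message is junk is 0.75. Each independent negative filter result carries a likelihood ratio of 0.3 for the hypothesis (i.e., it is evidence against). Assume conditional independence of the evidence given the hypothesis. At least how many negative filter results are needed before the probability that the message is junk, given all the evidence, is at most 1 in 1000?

7

Prior odds: 0.75 ÷ 0.25 = 3.
Likelihood ratio per negative filter result = 0.3.
Target odds: 0.001 ÷ 0.999 = 1/999.
Require 0.3ⁿ ≤ 1/999 ÷ 3 = 1/2997.
0.3⁶ = 729/1000000 is still above 1/2997 but 0.3⁷ = 2187/10000000 is at or below it, so n = 7.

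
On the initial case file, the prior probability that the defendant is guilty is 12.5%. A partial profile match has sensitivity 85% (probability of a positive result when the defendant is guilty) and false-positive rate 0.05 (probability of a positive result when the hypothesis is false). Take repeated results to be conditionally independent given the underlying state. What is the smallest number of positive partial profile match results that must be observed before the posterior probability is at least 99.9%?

Prior odds: 0.125 ÷ 0.875 = 1/7.
Likelihood ratio of a positive result = 0.85/0.05 = 17.
Target posterior odds = 0.999/0.001 = 999.
Need (1/7) × 17ⁿ ≥ 999, i.e. 17ⁿ ≥ 6993.
17³ = 4913 falls short of 6993 but 17⁴ = 83521 reaches it, so n = 4.

4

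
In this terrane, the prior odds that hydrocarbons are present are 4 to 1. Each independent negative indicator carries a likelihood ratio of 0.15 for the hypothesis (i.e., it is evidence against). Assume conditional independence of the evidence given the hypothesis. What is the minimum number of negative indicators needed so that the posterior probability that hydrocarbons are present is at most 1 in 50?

Prior odds = 4.
Likelihood ratio per negative indicator = 0.15.
Target odds: 0.02 ÷ 0.98 = 1/49.
Require 0.15ⁿ ≤ 1/49 ÷ 4 = 1/196.
0.15² = 0.0225 is still above 1/196 but 0.15³ = 0.003375 is at or below it, so n = 3.

3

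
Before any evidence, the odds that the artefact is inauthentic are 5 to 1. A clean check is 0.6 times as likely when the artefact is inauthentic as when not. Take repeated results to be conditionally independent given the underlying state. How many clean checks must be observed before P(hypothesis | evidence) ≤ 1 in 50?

Prior odds = 5.
Likelihood ratio per clean check = 0.6.
Target posterior odds = 0.02/0.98 = 1/49.
Need 5 × 0.6ⁿ ≤ 1/49, i.e. 0.6ⁿ ≤ 1/245.
0.6¹⁰ = 59049/9765625 is still above 1/245 but 0.6¹¹ = 177147/48828125 is at or below it, so n = 11.

11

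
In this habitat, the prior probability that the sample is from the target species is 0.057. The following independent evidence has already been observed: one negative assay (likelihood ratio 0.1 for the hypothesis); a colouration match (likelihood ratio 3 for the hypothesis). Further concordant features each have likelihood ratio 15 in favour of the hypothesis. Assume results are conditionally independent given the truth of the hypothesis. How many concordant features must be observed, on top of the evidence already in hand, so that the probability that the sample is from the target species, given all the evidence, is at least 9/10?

3

Prior odds = 0.057/0.943 = 57/943.
Combined Bayes factor of the evidence already in hand = 0.1 × 3 = 0.3.
Odds after that evidence = (57/943) × 0.3 = 171/9430.
Target odds = 0.9/0.1 = 9.
Need 15ⁿ ≥ 9 ÷ (171/9430) = 9430/19.
15² = 225 falls short of 9430/19 but 15³ = 3375 reaches it, so n = 3.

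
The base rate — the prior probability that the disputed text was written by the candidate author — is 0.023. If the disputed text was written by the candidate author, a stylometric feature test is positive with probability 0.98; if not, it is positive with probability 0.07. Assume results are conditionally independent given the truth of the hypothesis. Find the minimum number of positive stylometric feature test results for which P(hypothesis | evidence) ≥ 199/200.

Prior odds = 0.023/0.977 = 23/977.
Likelihood ratio of a positive = 0.98/0.07 = 14.
Target odds: 0.995 ÷ 0.005 = 199.
Need (23/977) × 14ⁿ ≥ 199, i.e. 14ⁿ ≥ 194423/23.
14³ = 2744 falls short of 194423/23 but 14⁴ = 38416 reaches it, so n = 4.

4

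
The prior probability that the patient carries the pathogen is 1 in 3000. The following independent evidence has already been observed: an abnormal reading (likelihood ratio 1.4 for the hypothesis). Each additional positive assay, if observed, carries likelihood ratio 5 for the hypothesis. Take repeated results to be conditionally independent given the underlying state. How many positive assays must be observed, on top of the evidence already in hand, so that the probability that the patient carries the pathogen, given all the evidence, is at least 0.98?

Prior odds = (1/3000)/(2999/3000) = 1/2999.
Bayes factor of the evidence already in hand = 1.4.
Odds after that evidence = (1/2999) × 1.4 = 7/14995.
Target odds = 0.98/0.02 = 49.
Need 5ⁿ ≥ 49 ÷ (7/14995) = 104965.
5⁷ = 78125 falls short of 104965 but 5⁸ = 390625 reaches it, so n = 8.

8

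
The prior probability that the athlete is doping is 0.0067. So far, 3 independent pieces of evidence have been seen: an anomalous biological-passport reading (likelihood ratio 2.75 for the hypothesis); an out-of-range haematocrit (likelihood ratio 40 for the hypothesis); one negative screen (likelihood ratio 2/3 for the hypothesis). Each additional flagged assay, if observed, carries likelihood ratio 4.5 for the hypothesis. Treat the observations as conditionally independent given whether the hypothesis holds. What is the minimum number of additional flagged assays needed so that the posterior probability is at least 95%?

Prior odds = 0.0067/0.9933 = 67/9933.
Combined Bayes factor of the evidence already in hand = 2.75 × 40 × (2/3) = 220/3.
Odds after that evidence = (67/9933) × 220/3 = 1340/2709.
Target odds = 0.95/0.05 = 19.
Need 4.5ⁿ ≥ 19 ÷ (1340/2709) = 51471/1340.
4.5² = 20.25 falls short of 51471/1340 but 4.5³ = 91.125 reaches it, so n = 3.

3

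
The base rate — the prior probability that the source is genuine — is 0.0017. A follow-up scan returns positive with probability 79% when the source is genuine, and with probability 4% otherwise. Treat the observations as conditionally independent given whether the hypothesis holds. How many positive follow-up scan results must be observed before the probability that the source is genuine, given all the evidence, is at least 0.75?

3

Prior odds = 0.0017/0.9983 = 17/9983.
Likelihood ratio of a positive result = 0.79/0.04 = 19.75.
Target odds: 0.75 ÷ 0.25 = 3.
Require 19.75ⁿ ≥ 3 ÷ (17/9983) = 29949/17.
19.75² = 390.0625 falls short of 29949/17 but 19.75³ = 7703.734375 reaches it, so n = 3.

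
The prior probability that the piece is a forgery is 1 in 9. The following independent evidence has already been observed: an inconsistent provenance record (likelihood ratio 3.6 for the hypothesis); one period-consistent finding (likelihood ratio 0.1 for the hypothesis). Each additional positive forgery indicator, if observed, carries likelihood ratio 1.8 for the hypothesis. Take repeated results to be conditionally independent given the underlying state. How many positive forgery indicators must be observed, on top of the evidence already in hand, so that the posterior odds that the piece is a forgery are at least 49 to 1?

12

Prior odds = (1/9)/(8/9) = 0.125.
Combined Bayes factor of the evidence already in hand = 3.6 × 0.1 = 0.36.
Odds after that evidence = 0.125 × 0.36 = 0.045.
Target odds = 49.
Need 1.8ⁿ ≥ 49 ÷ 0.045 = 9800/9.
1.8¹¹ ≈642.684 falls short of 9800/9 but 1.8¹² ≈1156.83 reaches it, so n = 12.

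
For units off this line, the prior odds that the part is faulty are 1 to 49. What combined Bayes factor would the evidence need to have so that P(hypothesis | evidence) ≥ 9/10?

Prior odds = 1/49.
Target odds = 0.9/0.1 = 9.
Required Bayes factor = 9 ÷ (1/49) = 441.

441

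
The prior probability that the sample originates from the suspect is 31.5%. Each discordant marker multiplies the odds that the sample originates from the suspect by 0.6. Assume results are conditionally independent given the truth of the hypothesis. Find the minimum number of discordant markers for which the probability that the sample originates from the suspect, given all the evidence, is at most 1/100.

8

Prior odds: 0.315 ÷ 0.685 = 63/137.
Likelihood ratio per discordant marker = 0.6.
Target odds: 0.01 ÷ 0.99 = 1/99.
Require 0.6ⁿ ≤ 1/99 ÷ (63/137) = 137/6237.
0.6⁷ = 2187/78125 is still above 137/6237 but 0.6⁸ = 6561/390625 is at or below it, so n = 8.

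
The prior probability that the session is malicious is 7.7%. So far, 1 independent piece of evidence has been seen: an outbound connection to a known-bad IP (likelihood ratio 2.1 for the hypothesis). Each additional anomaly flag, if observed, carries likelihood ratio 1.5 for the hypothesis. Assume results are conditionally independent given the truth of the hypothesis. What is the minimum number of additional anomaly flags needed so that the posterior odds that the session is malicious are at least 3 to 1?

Prior odds = 0.077/0.923 = 77/923.
Bayes factor of the evidence already in hand = 2.1.
Odds after that evidence = (77/923) × 2.1 = 1617/9230.
Target odds = 3.
Need 1.5ⁿ ≥ 3 ÷ (1617/9230) = 9230/539.
1.5⁷ = 17.0859375 falls short of 9230/539 but 1.5⁸ = 25.62890625 reaches it, so n = 8.

8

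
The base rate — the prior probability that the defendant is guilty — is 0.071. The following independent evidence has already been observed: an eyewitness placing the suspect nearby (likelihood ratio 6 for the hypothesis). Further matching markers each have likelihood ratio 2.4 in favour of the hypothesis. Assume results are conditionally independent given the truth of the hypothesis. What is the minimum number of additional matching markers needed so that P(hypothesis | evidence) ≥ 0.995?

Prior odds = 0.071/0.929 = 71/929.
Bayes factor of the evidence already in hand = 6.
Odds after that evidence = (71/929) × 6 = 426/929.
Target odds = 0.995/0.005 = 199.
Need 2.4ⁿ ≥ 199 ÷ (426/929) = 184871/426.
2.4⁶ = 2985984/15625 falls short of 184871/426 but 2.4⁷ = 35831808/78125 reaches it, so n = 7.

7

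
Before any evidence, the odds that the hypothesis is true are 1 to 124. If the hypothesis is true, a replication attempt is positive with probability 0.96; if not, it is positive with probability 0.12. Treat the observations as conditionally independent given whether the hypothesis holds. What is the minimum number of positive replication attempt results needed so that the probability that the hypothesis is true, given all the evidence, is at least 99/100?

5

Prior odds = 1/124.
Likelihood ratio of a positive = 0.96/0.12 = 8.
Target posterior odds = 0.99/0.01 = 99.
Require 8ⁿ ≥ 99 ÷ (1/124) = 12276.
8⁴ = 4096 falls short of 12276 but 8⁵ = 32768 reaches it, so n = 5.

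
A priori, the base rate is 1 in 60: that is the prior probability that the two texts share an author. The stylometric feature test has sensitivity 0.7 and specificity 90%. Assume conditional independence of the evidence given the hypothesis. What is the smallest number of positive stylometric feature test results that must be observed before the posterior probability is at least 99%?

Prior odds: (1/60) ÷ (59/60) = 1/59.
False-positive rate = 1 − 0.9 = 0.1; likelihood ratio of a positive = 0.7/0.1 = 7.
Target posterior odds = 0.99/0.01 = 99.
Need (1/59) × 7ⁿ ≥ 99, i.e. 7ⁿ ≥ 5841.
7⁴ = 2401 falls short of 5841 but 7⁵ = 16807 reaches it, so n = 5.

5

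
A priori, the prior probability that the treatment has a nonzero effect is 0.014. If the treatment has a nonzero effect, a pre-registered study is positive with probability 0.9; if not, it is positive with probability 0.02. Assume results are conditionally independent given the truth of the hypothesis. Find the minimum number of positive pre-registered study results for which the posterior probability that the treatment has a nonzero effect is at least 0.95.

Prior odds: 0.014 ÷ 0.986 = 7/493.
Likelihood ratio of a positive = 0.9/0.02 = 45.
Target odds: 0.95 ÷ 0.05 = 19.
Need (7/493) × 45ⁿ ≥ 19, i.e. 45ⁿ ≥ 9367/7.
45¹ = 45 falls short of 9367/7 but 45² = 2025 reaches it, so n = 2.

2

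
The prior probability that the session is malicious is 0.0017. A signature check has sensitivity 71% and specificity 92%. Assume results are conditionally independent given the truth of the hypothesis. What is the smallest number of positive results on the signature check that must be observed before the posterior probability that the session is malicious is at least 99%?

6

Prior odds = 0.0017/0.9983 = 17/9983.
False-positive rate = 1 − 0.92 = 0.08; likelihood ratio of a positive = 0.71/0.08 = 8.875.
Target odds: 0.99 ÷ 0.01 = 99.
Require 8.875ⁿ ≥ 99 ÷ (17/9983) = 988317/17.
8.875⁵ ≈55060.7 falls short of 988317/17 but 8.875⁶ ≈488664 reaches it, so n = 6.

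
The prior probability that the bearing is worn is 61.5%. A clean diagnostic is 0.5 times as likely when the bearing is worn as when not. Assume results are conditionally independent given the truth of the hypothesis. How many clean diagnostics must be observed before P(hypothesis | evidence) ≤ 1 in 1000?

Prior odds: 0.615 ÷ 0.385 = 123/77.
Likelihood ratio per clean diagnostic = 0.5.
Target odds: 0.001 ÷ 0.999 = 1/999.
Need (123/77) × 0.5ⁿ ≤ 1/999, i.e. 0.5ⁿ ≤ 77/122877.
0.5¹⁰ = 1/1024 is still above 77/122877 but 0.5¹¹ = 1/2048 is at or below it, so n = 11.

11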